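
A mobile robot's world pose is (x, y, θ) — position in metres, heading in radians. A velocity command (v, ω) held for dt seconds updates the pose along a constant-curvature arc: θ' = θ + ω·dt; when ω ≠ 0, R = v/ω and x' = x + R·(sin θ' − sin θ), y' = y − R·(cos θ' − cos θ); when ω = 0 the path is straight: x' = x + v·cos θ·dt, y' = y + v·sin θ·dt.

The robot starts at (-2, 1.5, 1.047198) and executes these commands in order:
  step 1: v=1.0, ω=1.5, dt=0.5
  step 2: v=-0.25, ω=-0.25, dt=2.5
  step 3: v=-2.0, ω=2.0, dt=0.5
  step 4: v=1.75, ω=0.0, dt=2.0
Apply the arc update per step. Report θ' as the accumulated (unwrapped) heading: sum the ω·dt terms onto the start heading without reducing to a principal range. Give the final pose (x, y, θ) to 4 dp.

(-3.8638, 3.3024, 2.1722)

step 1: θ'=1.7972 (R=0.6667) → pose (-1.9277, 1.9830, 1.7972)
step 2: θ'=1.1722 (R=1.0000) → pose (-1.9806, 1.3704, 1.1722)
step 3: θ'=2.1722 (R=-1.0000) → pose (-1.8835, 0.4165, 2.1722)
step 4: θ'=2.1722 (straight) → pose (-3.8638, 3.3024, 2.1722)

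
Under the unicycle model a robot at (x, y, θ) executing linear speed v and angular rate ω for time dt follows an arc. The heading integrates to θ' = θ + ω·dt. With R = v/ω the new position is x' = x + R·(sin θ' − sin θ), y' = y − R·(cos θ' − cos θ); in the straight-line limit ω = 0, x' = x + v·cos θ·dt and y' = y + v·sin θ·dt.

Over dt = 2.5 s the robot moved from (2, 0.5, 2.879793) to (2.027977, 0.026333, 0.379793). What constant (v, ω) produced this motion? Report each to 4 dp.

Δθ = 0.379793 − 2.879793 = -2.500000
ω = Δθ/dt = -2.500000/2.5 = -1.0000
R = −Δy/(cos θ' − cos θ) = 0.2500
v = R·ω = 0.2500·-1.0000 = -0.2500

v = -0.2500, ω = -1.0000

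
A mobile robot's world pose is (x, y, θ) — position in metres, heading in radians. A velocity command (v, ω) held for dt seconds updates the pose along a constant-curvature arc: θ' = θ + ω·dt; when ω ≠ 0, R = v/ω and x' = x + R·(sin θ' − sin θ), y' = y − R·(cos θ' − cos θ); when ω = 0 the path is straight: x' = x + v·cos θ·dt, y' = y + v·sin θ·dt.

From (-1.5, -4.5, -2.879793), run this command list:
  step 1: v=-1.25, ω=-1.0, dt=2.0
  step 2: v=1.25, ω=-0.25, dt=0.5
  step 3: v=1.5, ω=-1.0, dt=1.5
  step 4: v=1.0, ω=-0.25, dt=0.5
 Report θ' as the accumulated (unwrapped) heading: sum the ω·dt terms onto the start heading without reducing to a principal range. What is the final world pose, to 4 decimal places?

(2.4441, -4.4167, -6.6298)

step 1: θ'=-4.8798 (R=1.2500) → pose (0.0560, -5.9157, -4.8798)
step 2: θ'=-5.0048 (R=-5.0000) → pose (0.1984, -5.3075, -5.0048)
step 3: θ'=-6.5048 (R=-1.5000) → pose (1.9644, -4.2766, -6.5048)
step 4: θ'=-6.6298 (R=-4.0000) → pose (2.4441, -4.4167, -6.6298)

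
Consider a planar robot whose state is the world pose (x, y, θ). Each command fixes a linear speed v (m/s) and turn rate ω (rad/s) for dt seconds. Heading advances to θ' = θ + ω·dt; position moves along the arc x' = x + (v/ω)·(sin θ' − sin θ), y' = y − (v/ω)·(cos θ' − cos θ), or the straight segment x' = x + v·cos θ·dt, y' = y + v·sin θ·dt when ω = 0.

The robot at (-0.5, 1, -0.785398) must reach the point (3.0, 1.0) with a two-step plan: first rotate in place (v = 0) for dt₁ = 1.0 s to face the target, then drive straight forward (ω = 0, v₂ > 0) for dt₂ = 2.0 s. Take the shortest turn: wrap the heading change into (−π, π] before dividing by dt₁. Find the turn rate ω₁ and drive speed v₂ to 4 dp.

ω₁ = 0.7854, v₂ = 1.7500

heading to target = atan2(1−1, 3−-0.5) = 0.0000
Δθ = wrap(0.0000 − -0.7854) = 0.7854; ω₁ = Δθ/dt₁ = 0.7854
distance = √((3−-0.5)² + (1−1)²) = 3.5000; v₂ = distance/dt₂ = 1.7500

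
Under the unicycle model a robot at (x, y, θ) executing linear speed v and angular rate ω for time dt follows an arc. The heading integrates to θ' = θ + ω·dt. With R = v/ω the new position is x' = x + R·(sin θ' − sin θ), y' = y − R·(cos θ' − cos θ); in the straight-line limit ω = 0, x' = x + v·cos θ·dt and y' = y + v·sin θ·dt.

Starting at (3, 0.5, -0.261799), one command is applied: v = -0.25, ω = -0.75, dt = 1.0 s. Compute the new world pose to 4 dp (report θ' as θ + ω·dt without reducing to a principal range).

θ' = -0.2618 + -0.75·1.0 = -1.0118
R = v/ω = -0.25/-0.75 = 0.3333
x' = 3 + 0.3333·(sin -1.0118 − sin -0.2618) = 2.8037
y' = 0.5 − 0.3333·(cos -1.0118 − cos -0.2618) = 0.6452

(2.8037, 0.6452, -1.0118)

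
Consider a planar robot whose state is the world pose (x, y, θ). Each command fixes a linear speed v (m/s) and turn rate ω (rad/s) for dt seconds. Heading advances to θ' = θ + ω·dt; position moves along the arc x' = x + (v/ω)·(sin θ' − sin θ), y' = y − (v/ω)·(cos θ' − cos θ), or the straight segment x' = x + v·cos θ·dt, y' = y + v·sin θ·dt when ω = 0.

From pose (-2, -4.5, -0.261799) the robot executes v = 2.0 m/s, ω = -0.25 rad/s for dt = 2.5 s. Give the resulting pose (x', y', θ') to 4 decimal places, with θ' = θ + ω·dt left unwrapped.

(2.1299, -7.1722, -0.8868)

θ' = -0.2618 + -0.25·2.5 = -0.8868
R = v/ω = 2.0/-0.25 = -8.0000
x' = -2 + -8.0000·(sin -0.8868 − sin -0.2618) = 2.1299
y' = -4.5 − -8.0000·(cos -0.8868 − cos -0.2618) = -7.1722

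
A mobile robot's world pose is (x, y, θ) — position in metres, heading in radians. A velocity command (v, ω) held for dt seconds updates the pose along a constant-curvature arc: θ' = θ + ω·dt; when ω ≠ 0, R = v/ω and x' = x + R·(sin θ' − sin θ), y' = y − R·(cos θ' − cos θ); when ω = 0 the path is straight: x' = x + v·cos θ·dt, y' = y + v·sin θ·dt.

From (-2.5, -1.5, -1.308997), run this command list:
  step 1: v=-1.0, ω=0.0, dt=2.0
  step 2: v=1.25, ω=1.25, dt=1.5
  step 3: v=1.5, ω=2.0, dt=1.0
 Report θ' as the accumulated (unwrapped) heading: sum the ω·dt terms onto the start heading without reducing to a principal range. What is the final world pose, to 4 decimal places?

(-1.5094, 1.1088, 2.5660)

step 1: θ'=-1.3090 (straight) → pose (-3.0176, 0.4319, -1.3090)
step 2: θ'=0.5660 (R=1.0000) → pose (-1.5154, -0.1534, 0.5660)
step 3: θ'=2.5660 (R=0.7500) → pose (-1.5094, 1.1088, 2.5660)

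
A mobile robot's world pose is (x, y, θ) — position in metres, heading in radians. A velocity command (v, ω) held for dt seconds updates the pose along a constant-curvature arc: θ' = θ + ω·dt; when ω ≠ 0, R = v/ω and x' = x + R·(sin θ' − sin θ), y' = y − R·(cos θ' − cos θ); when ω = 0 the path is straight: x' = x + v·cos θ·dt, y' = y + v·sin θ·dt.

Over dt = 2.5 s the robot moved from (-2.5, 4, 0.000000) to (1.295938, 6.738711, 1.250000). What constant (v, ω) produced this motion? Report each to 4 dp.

v = 2.0000, ω = 0.5000

Δθ = 1.250000 − 0.000000 = 1.250000
ω = Δθ/dt = 1.250000/2.5 = 0.5000
R = Δx/(sin θ' − sin θ) = 4.0000
v = R·ω = 4.0000·0.5000 = 2.0000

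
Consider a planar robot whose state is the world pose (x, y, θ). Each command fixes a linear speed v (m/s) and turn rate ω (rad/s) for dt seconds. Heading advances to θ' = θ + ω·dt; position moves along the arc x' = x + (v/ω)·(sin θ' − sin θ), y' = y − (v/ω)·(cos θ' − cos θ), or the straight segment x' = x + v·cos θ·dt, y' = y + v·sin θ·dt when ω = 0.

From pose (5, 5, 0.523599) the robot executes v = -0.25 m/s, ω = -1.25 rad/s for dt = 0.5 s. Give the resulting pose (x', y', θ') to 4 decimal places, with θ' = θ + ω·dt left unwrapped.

θ' = 0.5236 + -1.25·0.5 = -0.1014
R = v/ω = -0.25/-1.25 = 0.2000
x' = 5 + 0.2000·(sin -0.1014 − sin 0.5236) = 4.8798
y' = 5 − 0.2000·(cos -0.1014 − cos 0.5236) = 4.9742

(4.8798, 4.9742, -0.1014)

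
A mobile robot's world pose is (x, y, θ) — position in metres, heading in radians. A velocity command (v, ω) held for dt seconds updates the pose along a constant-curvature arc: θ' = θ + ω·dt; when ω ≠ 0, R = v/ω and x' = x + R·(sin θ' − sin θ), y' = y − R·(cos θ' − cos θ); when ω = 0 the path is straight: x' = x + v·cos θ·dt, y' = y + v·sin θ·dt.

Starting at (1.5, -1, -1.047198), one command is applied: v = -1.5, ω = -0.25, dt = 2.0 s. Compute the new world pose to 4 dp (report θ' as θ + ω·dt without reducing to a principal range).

θ' = -1.0472 + -0.25·2.0 = -1.5472
R = v/ω = -1.5/-0.25 = 6.0000
x' = 1.5 + 6.0000·(sin -1.5472 − sin -1.0472) = 0.6978
y' = -1 − 6.0000·(cos -1.5472 − cos -1.0472) = 1.8584

(0.6978, 1.8584, -1.5472)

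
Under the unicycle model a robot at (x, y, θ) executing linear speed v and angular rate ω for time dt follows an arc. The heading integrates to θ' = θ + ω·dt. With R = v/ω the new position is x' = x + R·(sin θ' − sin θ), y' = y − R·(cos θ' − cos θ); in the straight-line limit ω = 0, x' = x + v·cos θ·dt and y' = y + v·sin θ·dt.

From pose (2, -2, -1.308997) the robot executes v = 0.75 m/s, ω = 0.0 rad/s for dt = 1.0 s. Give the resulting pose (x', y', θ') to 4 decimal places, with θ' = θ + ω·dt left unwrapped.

θ' = -1.3090 + 0.0·1.0 = -1.3090
ω = 0 → straight: x' = 2 + 0.75·cos(-1.3090)·1.0 = 2.1941
y' = -2 + 0.75·sin(-1.3090)·1.0 = -2.7244

(2.1941, -2.7244, -1.3090)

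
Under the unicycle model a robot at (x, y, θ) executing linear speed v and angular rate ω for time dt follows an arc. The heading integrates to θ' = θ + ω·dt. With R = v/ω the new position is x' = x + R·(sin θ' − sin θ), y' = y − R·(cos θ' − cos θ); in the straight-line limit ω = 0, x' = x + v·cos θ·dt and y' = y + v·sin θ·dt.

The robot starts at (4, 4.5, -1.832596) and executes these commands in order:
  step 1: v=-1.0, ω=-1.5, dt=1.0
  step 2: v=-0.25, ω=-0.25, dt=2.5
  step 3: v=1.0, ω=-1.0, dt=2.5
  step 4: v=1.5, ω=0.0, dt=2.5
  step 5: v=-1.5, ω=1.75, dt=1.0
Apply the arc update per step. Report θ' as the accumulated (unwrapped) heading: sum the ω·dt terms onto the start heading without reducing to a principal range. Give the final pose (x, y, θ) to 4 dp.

step 1: θ'=-3.3326 (R=0.6667) → pose (4.7705, 4.9820, -3.3326)
step 2: θ'=-3.9576 (R=1.0000) → pose (5.3091, 4.6853, -3.9576)
step 3: θ'=-6.4576 (R=-1.0000) → pose (6.2110, 6.3553, -6.4576)
step 4: θ'=-6.4576 (straight) → pose (9.9041, 5.7046, -6.4576)
step 5: θ'=-4.7076 (R=-0.8571) → pose (8.8983, 4.8563, -4.7076)

(8.8983, 4.8563, -4.7076)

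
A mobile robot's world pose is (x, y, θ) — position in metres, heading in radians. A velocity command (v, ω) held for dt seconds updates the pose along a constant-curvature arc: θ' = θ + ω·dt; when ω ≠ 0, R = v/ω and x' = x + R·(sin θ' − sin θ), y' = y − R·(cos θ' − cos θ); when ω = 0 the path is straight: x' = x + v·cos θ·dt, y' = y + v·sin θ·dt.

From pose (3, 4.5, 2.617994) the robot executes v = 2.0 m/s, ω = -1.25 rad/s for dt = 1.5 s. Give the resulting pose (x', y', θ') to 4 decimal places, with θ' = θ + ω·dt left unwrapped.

(2.7176, 7.0640, 0.7430)

θ' = 2.6180 + -1.25·1.5 = 0.7430
R = v/ω = 2.0/-1.25 = -1.6000
x' = 3 + -1.6000·(sin 0.7430 − sin 2.6180) = 2.7176
y' = 4.5 − -1.6000·(cos 0.7430 − cos 2.6180) = 7.0640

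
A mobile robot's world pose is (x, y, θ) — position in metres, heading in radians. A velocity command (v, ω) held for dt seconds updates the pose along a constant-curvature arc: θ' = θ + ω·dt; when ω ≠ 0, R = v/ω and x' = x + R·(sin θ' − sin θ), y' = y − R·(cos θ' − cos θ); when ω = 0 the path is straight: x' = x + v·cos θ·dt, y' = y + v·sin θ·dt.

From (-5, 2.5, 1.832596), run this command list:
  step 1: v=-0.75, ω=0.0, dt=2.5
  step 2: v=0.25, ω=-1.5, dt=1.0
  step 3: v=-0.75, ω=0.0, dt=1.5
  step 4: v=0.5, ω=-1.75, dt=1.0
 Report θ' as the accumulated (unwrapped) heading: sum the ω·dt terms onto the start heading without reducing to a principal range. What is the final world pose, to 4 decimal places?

step 1: θ'=1.8326 (straight) → pose (-4.5147, 0.6889, 1.8326)
step 2: θ'=0.3326 (R=-0.1667) → pose (-4.4081, 0.8896, 0.3326)
step 3: θ'=0.3326 (straight) → pose (-5.4715, 0.5222, 0.3326)
step 4: θ'=-1.4174 (R=-0.2857) → pose (-5.0958, 0.2958, -1.4174)

(-5.0958, 0.2958, -1.4174)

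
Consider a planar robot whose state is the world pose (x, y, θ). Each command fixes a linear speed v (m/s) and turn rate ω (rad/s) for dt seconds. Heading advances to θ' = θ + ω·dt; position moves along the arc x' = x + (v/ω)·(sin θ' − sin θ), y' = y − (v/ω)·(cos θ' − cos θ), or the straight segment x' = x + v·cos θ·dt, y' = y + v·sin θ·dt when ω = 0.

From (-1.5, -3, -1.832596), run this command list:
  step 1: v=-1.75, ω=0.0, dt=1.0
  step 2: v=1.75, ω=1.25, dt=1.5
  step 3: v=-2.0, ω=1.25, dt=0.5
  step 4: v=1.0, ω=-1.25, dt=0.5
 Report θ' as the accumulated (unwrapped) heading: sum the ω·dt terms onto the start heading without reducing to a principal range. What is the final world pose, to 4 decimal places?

step 1: θ'=-1.8326 (straight) → pose (-1.0471, -1.3096, -1.8326)
step 2: θ'=0.0424 (R=1.4000) → pose (0.3646, -3.0707, 0.0424)
step 3: θ'=0.6674 (R=-1.6000) → pose (-0.5579, -3.4126, 0.6674)
step 4: θ'=0.0424 (R=-0.8000) → pose (-0.0967, -3.2417, 0.0424)

(-0.0967, -3.2417, 0.0424)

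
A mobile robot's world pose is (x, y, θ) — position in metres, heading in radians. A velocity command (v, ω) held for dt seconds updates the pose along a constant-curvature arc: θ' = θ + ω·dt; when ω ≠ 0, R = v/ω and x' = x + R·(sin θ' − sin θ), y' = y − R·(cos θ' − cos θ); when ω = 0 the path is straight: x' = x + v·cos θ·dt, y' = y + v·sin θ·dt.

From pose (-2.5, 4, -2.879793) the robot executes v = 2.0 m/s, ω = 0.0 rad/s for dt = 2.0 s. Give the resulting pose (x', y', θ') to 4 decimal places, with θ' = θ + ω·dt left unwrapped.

θ' = -2.8798 + 0.0·2.0 = -2.8798
ω = 0 → straight: x' = -2.5 + 2.0·cos(-2.8798)·2.0 = -6.3637
y' = 4 + 2.0·sin(-2.8798)·2.0 = 2.9647

(-6.3637, 2.9647, -2.8798)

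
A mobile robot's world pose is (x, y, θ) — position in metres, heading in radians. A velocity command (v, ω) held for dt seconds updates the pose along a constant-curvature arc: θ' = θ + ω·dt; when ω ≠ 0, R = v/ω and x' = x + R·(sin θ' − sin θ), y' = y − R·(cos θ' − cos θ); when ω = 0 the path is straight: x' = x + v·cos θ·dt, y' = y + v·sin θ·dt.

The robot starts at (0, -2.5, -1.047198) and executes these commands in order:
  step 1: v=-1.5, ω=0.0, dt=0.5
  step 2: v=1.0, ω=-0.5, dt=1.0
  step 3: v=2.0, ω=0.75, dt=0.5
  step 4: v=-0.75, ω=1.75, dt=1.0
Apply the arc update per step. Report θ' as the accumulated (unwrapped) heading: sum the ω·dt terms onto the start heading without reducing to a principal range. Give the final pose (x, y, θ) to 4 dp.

(-0.5284, -3.5827, 0.5778)

step 1: θ'=-1.0472 (straight) → pose (-0.3750, -1.8505, -1.0472)
step 2: θ'=-1.5472 (R=-2.0000) → pose (-0.1076, -2.8033, -1.5472)
step 3: θ'=-1.1722 (R=2.6667) → pose (0.1007, -3.7754, -1.1722)
step 4: θ'=0.5778 (R=-0.4286) → pose (-0.5284, -3.5827, 0.5778)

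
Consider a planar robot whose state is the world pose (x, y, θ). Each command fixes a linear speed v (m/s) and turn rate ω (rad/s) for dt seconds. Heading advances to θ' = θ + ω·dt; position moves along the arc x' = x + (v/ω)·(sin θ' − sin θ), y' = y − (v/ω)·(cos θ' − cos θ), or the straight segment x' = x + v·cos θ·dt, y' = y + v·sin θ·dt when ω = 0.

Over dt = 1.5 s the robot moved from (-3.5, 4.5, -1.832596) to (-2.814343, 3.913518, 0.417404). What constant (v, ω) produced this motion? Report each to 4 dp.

Δθ = 0.417404 − -1.832596 = 2.250000
ω = Δθ/dt = 2.250000/1.5 = 1.5000
R = Δx/(sin θ' − sin θ) = 0.5000
v = R·ω = 0.5000·1.5000 = 0.7500

v = 0.7500, ω = 1.5000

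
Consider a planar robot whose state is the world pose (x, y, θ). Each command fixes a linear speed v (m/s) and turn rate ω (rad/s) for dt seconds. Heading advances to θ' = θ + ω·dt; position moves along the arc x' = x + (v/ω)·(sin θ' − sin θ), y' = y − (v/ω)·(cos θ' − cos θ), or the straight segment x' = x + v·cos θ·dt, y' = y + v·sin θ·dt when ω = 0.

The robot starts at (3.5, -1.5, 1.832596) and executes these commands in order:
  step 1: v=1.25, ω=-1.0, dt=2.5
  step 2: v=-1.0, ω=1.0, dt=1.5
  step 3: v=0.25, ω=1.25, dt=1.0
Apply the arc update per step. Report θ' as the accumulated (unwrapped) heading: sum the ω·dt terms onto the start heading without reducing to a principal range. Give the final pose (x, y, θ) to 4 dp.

step 1: θ'=-0.6674 (R=-1.2500) → pose (5.4811, -0.1947, -0.6674)
step 2: θ'=0.8326 (R=-1.0000) → pose (4.1225, -0.3072, 0.8326)
step 3: θ'=2.0826 (R=0.2000) → pose (4.1489, -0.0746, 2.0826)

(4.1489, -0.0746, 2.0826)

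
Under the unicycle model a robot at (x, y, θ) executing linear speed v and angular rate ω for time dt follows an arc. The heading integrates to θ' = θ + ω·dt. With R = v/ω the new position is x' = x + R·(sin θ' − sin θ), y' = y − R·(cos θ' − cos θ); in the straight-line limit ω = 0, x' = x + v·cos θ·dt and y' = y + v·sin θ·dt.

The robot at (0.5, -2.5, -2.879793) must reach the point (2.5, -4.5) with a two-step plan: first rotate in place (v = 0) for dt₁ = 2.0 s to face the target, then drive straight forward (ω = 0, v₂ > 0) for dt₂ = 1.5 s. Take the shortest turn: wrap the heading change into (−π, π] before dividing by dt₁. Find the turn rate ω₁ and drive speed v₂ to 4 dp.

heading to target = atan2(-4.5−-2.5, 2.5−0.5) = -0.7854
Δθ = wrap(-0.7854 − -2.8798) = 2.0944; ω₁ = Δθ/dt₁ = 1.0472
distance = √((2.5−0.5)² + (-4.5−-2.5)²) = 2.8284; v₂ = distance/dt₂ = 1.8856

ω₁ = 1.0472, v₂ = 1.8856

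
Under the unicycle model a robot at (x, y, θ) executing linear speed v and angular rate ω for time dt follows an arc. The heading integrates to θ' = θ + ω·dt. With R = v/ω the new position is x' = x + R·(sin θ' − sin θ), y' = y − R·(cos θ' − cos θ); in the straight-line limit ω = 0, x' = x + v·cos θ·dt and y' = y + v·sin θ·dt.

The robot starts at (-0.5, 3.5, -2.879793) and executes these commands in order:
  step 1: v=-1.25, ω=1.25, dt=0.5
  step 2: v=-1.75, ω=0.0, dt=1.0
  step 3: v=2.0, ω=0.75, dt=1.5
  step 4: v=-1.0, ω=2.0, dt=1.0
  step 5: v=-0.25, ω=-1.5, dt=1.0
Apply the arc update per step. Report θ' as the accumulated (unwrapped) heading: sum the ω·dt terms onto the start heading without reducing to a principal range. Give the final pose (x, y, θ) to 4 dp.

step 1: θ'=-2.2548 (R=-1.0000) → pose (0.0162, 3.8340, -2.2548)
step 2: θ'=-2.2548 (straight) → pose (1.1221, 5.1904, -2.2548)
step 3: θ'=-1.1298 (R=2.6667) → pose (0.7773, 2.3671, -1.1298)
step 4: θ'=0.8702 (R=-0.5000) → pose (-0.0571, 2.4760, 0.8702)
step 5: θ'=-0.6298 (R=0.1667) → pose (-0.2826, 2.4487, -0.6298)

(-0.2826, 2.4487, -0.6298)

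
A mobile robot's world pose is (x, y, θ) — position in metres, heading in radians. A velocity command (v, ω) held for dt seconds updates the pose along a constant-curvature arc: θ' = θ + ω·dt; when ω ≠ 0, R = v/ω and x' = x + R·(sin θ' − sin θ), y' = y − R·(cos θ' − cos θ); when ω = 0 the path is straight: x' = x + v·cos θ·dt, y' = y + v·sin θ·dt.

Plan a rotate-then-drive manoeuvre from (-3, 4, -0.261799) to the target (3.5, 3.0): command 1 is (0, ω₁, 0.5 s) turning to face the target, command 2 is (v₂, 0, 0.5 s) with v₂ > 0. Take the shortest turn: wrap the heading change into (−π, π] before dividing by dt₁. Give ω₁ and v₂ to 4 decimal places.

heading to target = atan2(3−4, 3.5−-3) = -0.1526
Δθ = wrap(-0.1526 − -0.2618) = 0.1091; ω₁ = Δθ/dt₁ = 0.2183
distance = √((3.5−-3)² + (3−4)²) = 6.5765; v₂ = distance/dt₂ = 13.1529

ω₁ = 0.2183, v₂ = 13.1529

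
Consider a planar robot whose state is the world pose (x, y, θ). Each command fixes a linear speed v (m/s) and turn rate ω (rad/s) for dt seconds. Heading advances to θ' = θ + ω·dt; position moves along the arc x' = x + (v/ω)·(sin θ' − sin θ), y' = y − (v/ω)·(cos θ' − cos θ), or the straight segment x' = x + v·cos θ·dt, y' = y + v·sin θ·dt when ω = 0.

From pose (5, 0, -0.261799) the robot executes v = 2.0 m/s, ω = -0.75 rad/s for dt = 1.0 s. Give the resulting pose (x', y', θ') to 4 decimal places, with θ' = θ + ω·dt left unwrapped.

θ' = -0.2618 + -0.75·1.0 = -1.0118
R = v/ω = 2.0/-0.75 = -2.6667
x' = 5 + -2.6667·(sin -1.0118 − sin -0.2618) = 6.5706
y' = 0 − -2.6667·(cos -1.0118 − cos -0.2618) = -1.1616

(6.5706, -1.1616, -1.0118)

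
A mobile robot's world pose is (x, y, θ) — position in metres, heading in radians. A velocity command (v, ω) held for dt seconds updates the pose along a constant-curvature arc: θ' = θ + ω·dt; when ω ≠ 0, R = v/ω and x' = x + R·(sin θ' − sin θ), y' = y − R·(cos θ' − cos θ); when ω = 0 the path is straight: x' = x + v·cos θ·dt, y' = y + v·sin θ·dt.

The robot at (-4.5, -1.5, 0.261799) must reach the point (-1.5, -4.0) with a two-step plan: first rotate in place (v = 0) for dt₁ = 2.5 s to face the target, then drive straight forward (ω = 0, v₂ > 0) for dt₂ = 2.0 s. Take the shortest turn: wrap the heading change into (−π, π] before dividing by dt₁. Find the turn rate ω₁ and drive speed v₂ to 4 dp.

ω₁ = -0.3826, v₂ = 1.9526

heading to target = atan2(-4−-1.5, -1.5−-4.5) = -0.6947
Δθ = wrap(-0.6947 − 0.2618) = -0.9565; ω₁ = Δθ/dt₁ = -0.3826
distance = √((-1.5−-4.5)² + (-4−-1.5)²) = 3.9051; v₂ = distance/dt₂ = 1.9526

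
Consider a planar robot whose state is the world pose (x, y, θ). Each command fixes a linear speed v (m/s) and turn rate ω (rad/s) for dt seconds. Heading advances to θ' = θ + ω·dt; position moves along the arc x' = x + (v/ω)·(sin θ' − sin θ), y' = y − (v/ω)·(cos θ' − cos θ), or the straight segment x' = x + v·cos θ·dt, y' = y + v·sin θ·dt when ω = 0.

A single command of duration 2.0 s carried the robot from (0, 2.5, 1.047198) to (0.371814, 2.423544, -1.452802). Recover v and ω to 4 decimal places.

v = 0.2500, ω = -1.2500

Δθ = -1.452802 − 1.047198 = -2.500000
ω = Δθ/dt = -2.500000/2.0 = -1.2500
R = Δx/(sin θ' − sin θ) = -0.2000
v = R·ω = -0.2000·-1.2500 = 0.2500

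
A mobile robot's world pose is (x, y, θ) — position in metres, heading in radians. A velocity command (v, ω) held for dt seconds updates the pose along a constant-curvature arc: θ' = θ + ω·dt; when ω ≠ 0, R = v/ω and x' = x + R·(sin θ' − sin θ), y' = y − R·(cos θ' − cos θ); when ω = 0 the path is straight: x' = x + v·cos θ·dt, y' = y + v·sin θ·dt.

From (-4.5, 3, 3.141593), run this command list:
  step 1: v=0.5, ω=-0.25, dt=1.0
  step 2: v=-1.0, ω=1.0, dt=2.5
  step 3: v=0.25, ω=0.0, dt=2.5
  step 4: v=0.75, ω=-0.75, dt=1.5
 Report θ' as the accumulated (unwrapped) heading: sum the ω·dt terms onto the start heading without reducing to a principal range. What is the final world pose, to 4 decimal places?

(-3.4525, 3.1136, 4.2666)

step 1: θ'=2.8916 (R=-2.0000) → pose (-4.9948, 3.0622, 2.8916)
step 2: θ'=5.3916 (R=-1.0000) → pose (-3.9693, 4.6593, 5.3916)
step 3: θ'=5.3916 (straight) → pose (-3.5767, 4.1730, 5.3916)
step 4: θ'=4.2666 (R=-1.0000) → pose (-3.4525, 3.1136, 4.2666)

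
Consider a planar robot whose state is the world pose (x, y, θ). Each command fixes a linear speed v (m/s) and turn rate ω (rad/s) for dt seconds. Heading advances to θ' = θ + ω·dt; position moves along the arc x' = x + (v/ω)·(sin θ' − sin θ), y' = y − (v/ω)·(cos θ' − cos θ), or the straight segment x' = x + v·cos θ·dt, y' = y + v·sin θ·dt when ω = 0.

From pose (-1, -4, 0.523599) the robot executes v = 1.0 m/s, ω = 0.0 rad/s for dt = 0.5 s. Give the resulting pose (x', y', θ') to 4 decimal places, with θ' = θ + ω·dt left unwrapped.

θ' = 0.5236 + 0.0·0.5 = 0.5236
ω = 0 → straight: x' = -1 + 1.0·cos(0.5236)·0.5 = -0.5670
y' = -4 + 1.0·sin(0.5236)·0.5 = -3.7500

(-0.5670, -3.7500, 0.5236)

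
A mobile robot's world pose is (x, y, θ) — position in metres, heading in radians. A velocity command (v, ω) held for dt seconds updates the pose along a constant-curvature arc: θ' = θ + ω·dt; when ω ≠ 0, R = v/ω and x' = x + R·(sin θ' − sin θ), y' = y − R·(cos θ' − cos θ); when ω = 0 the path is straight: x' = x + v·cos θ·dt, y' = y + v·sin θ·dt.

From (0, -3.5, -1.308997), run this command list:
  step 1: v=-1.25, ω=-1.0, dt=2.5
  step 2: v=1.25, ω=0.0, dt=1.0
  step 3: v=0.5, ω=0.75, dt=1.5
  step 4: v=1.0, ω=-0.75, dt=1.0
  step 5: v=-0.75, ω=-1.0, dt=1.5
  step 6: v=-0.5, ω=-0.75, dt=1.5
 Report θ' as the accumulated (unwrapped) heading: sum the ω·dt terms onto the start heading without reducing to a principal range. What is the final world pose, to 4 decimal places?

step 1: θ'=-3.8090 (R=1.2500) → pose (1.9811, -2.1947, -3.8090)
step 2: θ'=-3.8090 (straight) → pose (0.9993, -1.4210, -3.8090)
step 3: θ'=-2.6840 (R=0.6667) → pose (0.2921, -1.3465, -2.6840)
step 4: θ'=-3.4340 (R=-1.3333) → pose (-0.6813, -1.4271, -3.4340)
step 5: θ'=-4.9340 (R=0.7500) → pose (-0.1658, -2.3101, -4.9340)
step 6: θ'=-6.0590 (R=0.6667) → pose (-0.6679, -2.8136, -6.0590)

(-0.6679, -2.8136, -6.0590)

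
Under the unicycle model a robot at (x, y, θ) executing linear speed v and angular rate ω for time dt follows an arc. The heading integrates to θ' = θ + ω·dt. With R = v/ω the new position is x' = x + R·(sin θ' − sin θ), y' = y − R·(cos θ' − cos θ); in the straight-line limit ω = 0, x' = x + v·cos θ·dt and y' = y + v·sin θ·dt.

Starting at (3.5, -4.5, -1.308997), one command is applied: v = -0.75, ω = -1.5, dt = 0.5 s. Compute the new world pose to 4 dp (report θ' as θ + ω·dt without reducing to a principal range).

θ' = -1.3090 + -1.5·0.5 = -2.0590
R = v/ω = -0.75/-1.5 = 0.5000
x' = 3.5 + 0.5000·(sin -2.0590 − sin -1.3090) = 3.5414
y' = -4.5 − 0.5000·(cos -2.0590 − cos -1.3090) = -4.1361

(3.5414, -4.1361, -2.0590)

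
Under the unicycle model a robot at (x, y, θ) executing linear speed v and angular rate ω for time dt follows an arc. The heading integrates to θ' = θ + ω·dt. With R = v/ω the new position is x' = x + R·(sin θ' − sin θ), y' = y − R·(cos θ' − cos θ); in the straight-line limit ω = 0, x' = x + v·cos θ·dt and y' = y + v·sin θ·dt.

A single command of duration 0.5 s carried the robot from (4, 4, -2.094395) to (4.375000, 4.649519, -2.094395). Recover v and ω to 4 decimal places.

Δθ = -2.094395 − -2.094395 = 0.000000
ω = Δθ/dt = 0.000000/0.5 = 0.0000
ω = 0 → v = (Δx·cos θ + Δy·sin θ)/dt = -1.5000

v = -1.5000, ω = 0.0000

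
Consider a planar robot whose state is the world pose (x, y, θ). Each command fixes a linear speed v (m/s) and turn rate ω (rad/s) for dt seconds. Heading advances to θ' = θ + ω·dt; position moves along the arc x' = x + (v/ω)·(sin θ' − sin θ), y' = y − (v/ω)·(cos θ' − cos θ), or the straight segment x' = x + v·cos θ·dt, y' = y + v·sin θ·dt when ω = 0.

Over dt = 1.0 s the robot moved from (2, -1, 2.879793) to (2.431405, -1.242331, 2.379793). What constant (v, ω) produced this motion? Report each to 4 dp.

Δθ = 2.379793 − 2.879793 = -0.500000
ω = Δθ/dt = -0.500000/1.0 = -0.5000
R = Δx/(sin θ' − sin θ) = 1.0000
v = R·ω = 1.0000·-0.5000 = -0.5000

v = -0.5000, ω = -0.5000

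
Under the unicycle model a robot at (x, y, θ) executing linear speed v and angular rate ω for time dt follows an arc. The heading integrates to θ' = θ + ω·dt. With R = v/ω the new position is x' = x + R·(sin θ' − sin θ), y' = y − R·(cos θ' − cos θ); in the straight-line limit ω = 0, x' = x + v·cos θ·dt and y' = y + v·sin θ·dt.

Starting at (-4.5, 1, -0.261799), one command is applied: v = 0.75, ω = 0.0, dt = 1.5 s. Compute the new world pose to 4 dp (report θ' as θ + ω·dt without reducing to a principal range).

θ' = -0.2618 + 0.0·1.5 = -0.2618
ω = 0 → straight: x' = -4.5 + 0.75·cos(-0.2618)·1.5 = -3.4133
y' = 1 + 0.75·sin(-0.2618)·1.5 = 0.7088

(-3.4133, 0.7088, -0.2618)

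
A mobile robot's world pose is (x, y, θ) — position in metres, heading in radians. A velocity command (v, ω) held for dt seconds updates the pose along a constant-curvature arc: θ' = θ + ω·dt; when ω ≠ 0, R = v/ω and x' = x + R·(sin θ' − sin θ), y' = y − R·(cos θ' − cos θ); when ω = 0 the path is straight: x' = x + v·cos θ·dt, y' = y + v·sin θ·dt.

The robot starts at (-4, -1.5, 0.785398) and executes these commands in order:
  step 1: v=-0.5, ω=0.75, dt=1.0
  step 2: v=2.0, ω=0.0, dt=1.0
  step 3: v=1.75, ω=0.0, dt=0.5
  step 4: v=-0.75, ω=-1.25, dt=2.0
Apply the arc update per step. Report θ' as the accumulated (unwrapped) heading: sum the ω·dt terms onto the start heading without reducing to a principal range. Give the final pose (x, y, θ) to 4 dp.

(-5.1858, 0.6048, -0.9646)

step 1: θ'=1.5354 (R=-0.6667) → pose (-4.1948, -1.9478, 1.5354)
step 2: θ'=1.5354 (straight) → pose (-4.1241, 0.0509, 1.5354)
step 3: θ'=1.5354 (straight) → pose (-4.0931, 0.9254, 1.5354)
step 4: θ'=-0.9646 (R=0.6000) → pose (-5.1858, 0.6048, -0.9646)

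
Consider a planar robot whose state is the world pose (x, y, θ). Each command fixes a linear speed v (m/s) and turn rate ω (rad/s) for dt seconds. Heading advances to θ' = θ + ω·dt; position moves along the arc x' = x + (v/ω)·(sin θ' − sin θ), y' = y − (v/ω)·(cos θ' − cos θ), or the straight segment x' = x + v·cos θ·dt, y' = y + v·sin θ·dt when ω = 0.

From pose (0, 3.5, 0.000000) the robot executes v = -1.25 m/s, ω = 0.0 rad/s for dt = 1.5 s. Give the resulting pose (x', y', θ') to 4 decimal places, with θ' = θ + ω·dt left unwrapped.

(-1.8750, 3.5000, 0.0000)

θ' = 0.0000 + 0.0·1.5 = 0.0000
ω = 0 → straight: x' = 0 + -1.25·cos(0.0000)·1.5 = -1.8750
y' = 3.5 + -1.25·sin(0.0000)·1.5 = 3.5000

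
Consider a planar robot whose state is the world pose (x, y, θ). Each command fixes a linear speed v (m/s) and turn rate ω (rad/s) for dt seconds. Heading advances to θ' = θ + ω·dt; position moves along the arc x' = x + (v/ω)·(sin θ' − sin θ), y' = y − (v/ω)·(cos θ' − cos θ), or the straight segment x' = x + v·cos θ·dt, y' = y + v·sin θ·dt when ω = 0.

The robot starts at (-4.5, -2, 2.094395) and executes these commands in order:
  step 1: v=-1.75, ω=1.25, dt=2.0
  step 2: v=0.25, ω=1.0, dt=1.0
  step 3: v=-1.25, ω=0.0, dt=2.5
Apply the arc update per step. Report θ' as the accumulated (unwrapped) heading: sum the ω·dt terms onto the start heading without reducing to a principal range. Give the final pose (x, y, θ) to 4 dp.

step 1: θ'=4.5944 (R=-1.4000) → pose (-1.8973, -1.4648, 4.5944)
step 2: θ'=5.5944 (R=0.2500) → pose (-1.8079, -1.6872, 5.5944)
step 3: θ'=5.5944 (straight) → pose (-4.2205, 0.2990, 5.5944)

(-4.2205, 0.2990, 5.5944)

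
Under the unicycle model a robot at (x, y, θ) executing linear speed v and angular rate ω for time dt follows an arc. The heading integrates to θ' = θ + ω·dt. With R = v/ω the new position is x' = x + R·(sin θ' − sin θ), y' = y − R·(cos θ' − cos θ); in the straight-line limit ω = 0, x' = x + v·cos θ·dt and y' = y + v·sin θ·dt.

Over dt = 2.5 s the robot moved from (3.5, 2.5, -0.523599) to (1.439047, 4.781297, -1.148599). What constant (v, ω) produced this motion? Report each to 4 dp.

Δθ = -1.148599 − -0.523599 = -0.625000
ω = Δθ/dt = -0.625000/2.5 = -0.2500
R = −Δy/(cos θ' − cos θ) = 5.0000
v = R·ω = 5.0000·-0.2500 = -1.2500

v = -1.2500, ω = -0.2500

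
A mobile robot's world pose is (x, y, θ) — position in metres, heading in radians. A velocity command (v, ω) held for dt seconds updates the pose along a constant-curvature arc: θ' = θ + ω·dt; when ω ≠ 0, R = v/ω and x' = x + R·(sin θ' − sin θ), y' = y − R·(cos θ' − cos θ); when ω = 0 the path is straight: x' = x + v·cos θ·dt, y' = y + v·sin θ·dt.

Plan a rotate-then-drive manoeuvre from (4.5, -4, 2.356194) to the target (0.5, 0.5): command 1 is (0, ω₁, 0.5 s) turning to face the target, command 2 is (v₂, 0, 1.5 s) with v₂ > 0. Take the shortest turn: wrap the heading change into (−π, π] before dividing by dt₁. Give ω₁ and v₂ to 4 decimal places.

ω₁ = -0.1175, v₂ = 4.0139

heading to target = atan2(0.5−-4, 0.5−4.5) = 2.2974
Δθ = wrap(2.2974 − 2.3562) = -0.0588; ω₁ = Δθ/dt₁ = -0.1175
distance = √((0.5−4.5)² + (0.5−-4)²) = 6.0208; v₂ = distance/dt₂ = 4.0139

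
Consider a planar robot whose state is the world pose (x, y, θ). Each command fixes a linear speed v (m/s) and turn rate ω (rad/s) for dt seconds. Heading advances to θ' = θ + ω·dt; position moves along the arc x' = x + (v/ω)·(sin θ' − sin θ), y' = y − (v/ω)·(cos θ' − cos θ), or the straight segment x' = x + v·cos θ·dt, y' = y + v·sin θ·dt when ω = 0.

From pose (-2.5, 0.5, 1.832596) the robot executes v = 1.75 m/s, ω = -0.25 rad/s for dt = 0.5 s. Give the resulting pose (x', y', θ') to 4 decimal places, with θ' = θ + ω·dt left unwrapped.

θ' = 1.8326 + -0.25·0.5 = 1.7076
R = v/ω = 1.75/-0.25 = -7.0000
x' = -2.5 + -7.0000·(sin 1.7076 − sin 1.8326) = -2.6731
y' = 0.5 − -7.0000·(cos 1.7076 − cos 1.8326) = 1.3571

(-2.6731, 1.3571, 1.7076)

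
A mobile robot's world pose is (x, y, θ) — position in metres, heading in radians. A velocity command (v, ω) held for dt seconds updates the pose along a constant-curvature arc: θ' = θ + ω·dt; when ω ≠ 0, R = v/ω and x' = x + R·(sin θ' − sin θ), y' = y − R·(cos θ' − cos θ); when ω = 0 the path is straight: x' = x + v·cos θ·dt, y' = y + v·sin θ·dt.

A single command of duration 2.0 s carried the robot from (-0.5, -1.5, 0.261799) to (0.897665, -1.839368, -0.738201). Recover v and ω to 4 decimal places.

v = 0.7500, ω = -0.5000

Δθ = -0.738201 − 0.261799 = -1.000000
ω = Δθ/dt = -1.000000/2.0 = -0.5000
R = Δx/(sin θ' − sin θ) = -1.5000
v = R·ω = -1.5000·-0.5000 = 0.7500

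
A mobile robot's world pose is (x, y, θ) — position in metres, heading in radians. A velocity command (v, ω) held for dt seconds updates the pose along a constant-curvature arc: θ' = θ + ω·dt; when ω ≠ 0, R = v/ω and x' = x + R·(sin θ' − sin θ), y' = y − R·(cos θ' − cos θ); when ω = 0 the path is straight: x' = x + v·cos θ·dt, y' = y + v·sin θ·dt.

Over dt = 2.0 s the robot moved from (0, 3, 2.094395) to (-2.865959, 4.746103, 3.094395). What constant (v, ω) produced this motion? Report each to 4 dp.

v = 1.7500, ω = 0.5000

Δθ = 3.094395 − 2.094395 = 1.000000
ω = Δθ/dt = 1.000000/2.0 = 0.5000
R = Δx/(sin θ' − sin θ) = 3.5000
v = R·ω = 3.5000·0.5000 = 1.7500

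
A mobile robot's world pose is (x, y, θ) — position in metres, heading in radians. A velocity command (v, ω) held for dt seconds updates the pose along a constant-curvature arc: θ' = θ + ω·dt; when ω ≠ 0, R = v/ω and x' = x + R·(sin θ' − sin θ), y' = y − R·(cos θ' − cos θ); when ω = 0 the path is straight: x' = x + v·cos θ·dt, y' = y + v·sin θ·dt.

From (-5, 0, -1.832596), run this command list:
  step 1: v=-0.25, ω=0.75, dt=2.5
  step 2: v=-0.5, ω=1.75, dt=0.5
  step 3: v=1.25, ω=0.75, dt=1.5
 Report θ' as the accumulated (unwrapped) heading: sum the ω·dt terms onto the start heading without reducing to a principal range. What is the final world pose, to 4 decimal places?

(-5.3895, 2.0779, 2.0424)

step 1: θ'=0.0424 (R=-0.3333) → pose (-5.3361, 0.4193, 0.0424)
step 2: θ'=0.9174 (R=-0.2857) → pose (-5.5509, 0.3075, 0.9174)
step 3: θ'=2.0424 (R=1.6667) → pose (-5.3895, 2.0779, 2.0424)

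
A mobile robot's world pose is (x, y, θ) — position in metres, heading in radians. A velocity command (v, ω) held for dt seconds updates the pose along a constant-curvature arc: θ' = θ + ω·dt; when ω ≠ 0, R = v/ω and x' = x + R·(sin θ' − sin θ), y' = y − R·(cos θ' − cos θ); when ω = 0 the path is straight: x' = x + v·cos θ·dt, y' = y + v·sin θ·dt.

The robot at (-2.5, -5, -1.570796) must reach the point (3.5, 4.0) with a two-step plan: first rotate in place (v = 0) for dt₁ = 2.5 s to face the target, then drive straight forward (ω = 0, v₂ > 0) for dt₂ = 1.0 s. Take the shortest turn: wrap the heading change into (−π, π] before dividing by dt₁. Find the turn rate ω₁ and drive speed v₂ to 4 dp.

heading to target = atan2(4−-5, 3.5−-2.5) = 0.9828
Δθ = wrap(0.9828 − -1.5708) = 2.5536; ω₁ = Δθ/dt₁ = 1.0214
distance = √((3.5−-2.5)² + (4−-5)²) = 10.8167; v₂ = distance/dt₂ = 10.8167

ω₁ = 1.0214, v₂ = 10.8167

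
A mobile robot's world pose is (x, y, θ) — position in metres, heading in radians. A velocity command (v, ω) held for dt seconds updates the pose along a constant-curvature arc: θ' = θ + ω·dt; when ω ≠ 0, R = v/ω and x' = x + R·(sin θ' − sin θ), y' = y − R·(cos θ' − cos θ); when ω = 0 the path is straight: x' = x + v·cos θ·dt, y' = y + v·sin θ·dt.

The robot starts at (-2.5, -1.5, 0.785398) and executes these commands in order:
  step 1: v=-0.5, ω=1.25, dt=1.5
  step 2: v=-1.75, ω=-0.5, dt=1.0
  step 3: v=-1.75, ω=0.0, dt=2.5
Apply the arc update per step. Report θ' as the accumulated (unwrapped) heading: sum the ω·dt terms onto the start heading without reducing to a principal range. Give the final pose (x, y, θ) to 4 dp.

(1.3195, -6.9302, 2.1604)

step 1: θ'=2.6604 (R=-0.4000) → pose (-2.4023, -2.1374, 2.6604)
step 2: θ'=2.1604 (R=3.5000) → pose (-1.1132, -3.2939, 2.1604)
step 3: θ'=2.1604 (straight) → pose (1.3195, -6.9302, 2.1604)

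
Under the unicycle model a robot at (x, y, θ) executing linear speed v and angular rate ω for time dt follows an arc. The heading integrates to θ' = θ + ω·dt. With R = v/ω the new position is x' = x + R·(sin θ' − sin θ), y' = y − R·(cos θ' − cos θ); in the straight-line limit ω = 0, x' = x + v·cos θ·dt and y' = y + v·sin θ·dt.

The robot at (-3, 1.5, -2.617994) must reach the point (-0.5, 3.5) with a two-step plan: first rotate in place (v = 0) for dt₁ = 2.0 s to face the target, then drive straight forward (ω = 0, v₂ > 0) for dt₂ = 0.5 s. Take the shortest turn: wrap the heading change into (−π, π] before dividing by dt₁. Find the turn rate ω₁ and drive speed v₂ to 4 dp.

heading to target = atan2(3.5−1.5, -0.5−-3) = 0.6747
Δθ = wrap(0.6747 − -2.6180) = -2.9905; ω₁ = Δθ/dt₁ = -1.4952
distance = √((-0.5−-3)² + (3.5−1.5)²) = 3.2016; v₂ = distance/dt₂ = 6.4031

ω₁ = -1.4952, v₂ = 6.4031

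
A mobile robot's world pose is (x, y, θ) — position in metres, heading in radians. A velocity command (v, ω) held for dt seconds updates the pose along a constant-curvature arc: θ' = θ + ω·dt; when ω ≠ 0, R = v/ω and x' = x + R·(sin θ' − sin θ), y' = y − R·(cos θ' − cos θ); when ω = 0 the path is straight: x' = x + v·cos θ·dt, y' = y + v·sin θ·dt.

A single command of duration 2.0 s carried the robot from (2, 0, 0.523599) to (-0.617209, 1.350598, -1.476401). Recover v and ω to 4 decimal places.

v = -1.7500, ω = -1.0000

Δθ = -1.476401 − 0.523599 = -2.000000
ω = Δθ/dt = -2.000000/2.0 = -1.0000
R = Δx/(sin θ' − sin θ) = 1.7500
v = R·ω = 1.7500·-1.0000 = -1.7500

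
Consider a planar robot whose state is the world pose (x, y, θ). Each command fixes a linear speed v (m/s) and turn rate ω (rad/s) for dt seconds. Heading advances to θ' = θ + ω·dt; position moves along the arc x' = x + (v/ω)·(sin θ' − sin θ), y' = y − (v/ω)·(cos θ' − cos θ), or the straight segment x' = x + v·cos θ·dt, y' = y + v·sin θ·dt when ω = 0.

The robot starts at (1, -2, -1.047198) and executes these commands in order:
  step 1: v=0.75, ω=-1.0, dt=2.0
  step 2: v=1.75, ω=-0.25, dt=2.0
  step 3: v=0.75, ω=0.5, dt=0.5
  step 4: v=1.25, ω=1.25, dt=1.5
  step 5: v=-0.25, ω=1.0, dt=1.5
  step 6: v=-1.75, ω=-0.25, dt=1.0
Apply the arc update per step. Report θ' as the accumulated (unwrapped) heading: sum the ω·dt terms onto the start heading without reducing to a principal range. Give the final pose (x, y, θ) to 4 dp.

step 1: θ'=-3.0472 (R=-0.7500) → pose (0.4212, -3.1217, -3.0472)
step 2: θ'=-3.5472 (R=-7.0000) → pose (-3.0006, -2.5849, -3.5472)
step 3: θ'=-3.2972 (R=1.5000) → pose (-3.3600, -2.4813, -3.2972)
step 4: θ'=-1.4222 (R=1.0000) → pose (-4.5040, -3.6173, -1.4222)
step 5: θ'=0.0778 (R=-0.2500) → pose (-4.7707, -3.4050, 0.0778)
step 6: θ'=-0.1722 (R=7.0000) → pose (-6.5142, -3.3227, -0.1722)

(-6.5142, -3.3227, -0.1722)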